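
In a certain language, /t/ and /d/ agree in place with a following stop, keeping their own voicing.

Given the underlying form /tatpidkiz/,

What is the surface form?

[tappigkiz]

/t/ before /p/ (labial) → [p]
/d/ before /k/ (velar) → [g]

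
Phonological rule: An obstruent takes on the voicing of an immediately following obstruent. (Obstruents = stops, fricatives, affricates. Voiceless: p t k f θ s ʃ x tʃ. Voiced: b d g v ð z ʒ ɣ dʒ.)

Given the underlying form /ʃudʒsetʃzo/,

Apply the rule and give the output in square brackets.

[ʃutʃsedʒzo]

/dʒ/ before /s/ (voiceless) → [tʃ]
/tʃ/ before /z/ (voiced) → [dʒ]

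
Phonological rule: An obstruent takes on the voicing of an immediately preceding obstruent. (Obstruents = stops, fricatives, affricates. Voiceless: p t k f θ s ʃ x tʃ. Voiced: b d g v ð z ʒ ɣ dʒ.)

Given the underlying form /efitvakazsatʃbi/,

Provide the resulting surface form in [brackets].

/v/ after /t/ (voiceless) → [f]
/s/ after /z/ (voiced) → [z]
/b/ after /tʃ/ (voiceless) → [p]

[efitfakazzatʃpi]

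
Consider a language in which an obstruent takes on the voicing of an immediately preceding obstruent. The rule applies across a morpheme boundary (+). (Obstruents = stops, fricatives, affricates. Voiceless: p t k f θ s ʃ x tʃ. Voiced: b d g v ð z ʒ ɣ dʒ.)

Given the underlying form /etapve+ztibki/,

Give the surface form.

[etapfe+zdibgi]

/v/ after /p/ (voiceless) → [f]
/t/ after /z/ (voiced) → [d]
/k/ after /b/ (voiced) → [g]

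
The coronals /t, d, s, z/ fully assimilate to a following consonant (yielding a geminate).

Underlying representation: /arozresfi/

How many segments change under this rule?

2

/z/ before /r/ → [r] (total assimilation)
/s/ before /f/ → [f] (total assimilation)
2 segments change.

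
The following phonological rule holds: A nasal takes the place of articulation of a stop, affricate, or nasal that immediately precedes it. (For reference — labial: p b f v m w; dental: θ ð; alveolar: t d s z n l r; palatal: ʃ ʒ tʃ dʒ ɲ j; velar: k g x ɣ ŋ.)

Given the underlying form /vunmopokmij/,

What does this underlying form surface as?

[vunnopokŋij]

/m/ after /n/ (alveolar) → [n]
/m/ after /k/ (velar) → [ŋ]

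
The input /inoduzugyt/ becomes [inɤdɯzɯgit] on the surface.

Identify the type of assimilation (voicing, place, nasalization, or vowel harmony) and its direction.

vowel harmony, progressive

/o/→[ɤ] /u/→[ɯ] /u/→[ɯ] /y/→[i].
Vowels agree with the first vowel, so the harmony is progressive.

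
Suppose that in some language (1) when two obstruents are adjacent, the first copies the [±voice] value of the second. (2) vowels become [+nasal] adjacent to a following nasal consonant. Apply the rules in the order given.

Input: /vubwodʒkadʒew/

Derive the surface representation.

Rule 1: /dʒ/ before /k/ (voiceless) → [tʃ]
After rule 1: vubwotʃkadʒew
Rule 2: no segment meets the rule's conditions; no change.

[vubwotʃkadʒew]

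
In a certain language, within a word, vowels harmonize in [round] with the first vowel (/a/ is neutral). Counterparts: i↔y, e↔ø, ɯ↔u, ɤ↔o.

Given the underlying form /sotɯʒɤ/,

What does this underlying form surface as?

/ɯ/ harmonizes with /o/ ([+round]) → [u]
/ɤ/ harmonizes with /o/ ([+round]) → [o]

[sotuʒo]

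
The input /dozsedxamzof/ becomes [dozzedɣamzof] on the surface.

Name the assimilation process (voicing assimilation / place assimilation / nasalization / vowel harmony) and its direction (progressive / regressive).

voicing assimilation, progressive

/s/→[z] /x/→[ɣ].
Each target copies a feature from the preceding segment, so the direction is progressive.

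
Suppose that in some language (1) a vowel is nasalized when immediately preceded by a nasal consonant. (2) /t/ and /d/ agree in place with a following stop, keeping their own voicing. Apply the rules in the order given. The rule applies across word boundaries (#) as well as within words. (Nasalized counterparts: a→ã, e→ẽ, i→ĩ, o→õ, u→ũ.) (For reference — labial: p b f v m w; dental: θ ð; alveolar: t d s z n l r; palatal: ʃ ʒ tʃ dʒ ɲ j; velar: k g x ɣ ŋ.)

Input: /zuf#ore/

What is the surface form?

[zuf#ore]

Rule 1: no segment meets the rule's conditions; no change.
After rule 1: zuf#ore
Rule 2: no segment meets the rule's conditions; no change.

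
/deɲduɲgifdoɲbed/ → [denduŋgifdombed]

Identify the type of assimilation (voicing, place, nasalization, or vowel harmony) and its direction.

/ɲ/→[n] /ɲ/→[ŋ] /ɲ/→[m].
Each target copies a feature from the following segment, so the direction is regressive.

place assimilation, regressive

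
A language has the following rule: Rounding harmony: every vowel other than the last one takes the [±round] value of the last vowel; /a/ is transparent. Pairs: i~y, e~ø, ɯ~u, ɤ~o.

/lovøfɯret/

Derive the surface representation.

/o/ harmonizes with /e/ ([-round]) → [ɤ]
/ø/ harmonizes with /e/ ([-round]) → [e]

[lɤvefɯret]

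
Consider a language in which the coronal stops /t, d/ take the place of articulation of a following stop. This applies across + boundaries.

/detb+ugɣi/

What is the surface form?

/t/ before /b/ (labial) → [p]

[depb+ugɣi]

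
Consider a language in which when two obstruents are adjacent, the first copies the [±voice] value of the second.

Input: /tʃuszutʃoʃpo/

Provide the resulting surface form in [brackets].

[tʃuzzutʃoʃpo]

/s/ before /z/ (voiced) → [z]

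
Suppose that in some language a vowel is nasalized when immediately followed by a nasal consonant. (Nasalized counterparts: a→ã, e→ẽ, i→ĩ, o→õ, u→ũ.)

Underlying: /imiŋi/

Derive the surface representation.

[ĩmĩŋi]

/i/ before nasal /m/ → [ĩ]
/i/ before nasal /ŋ/ → [ĩ]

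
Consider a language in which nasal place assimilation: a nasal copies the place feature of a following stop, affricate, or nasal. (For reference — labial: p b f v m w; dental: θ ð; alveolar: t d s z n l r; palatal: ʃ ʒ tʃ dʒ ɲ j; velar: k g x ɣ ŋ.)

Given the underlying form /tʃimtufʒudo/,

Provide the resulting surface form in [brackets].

[tʃintufʒudo]

/m/ before /t/ (alveolar) → [n]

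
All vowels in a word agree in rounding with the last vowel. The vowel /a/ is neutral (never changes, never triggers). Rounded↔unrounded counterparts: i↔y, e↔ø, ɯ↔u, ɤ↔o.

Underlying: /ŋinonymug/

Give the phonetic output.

/i/ harmonizes with /u/ ([+round]) → [y]

[ŋynonymug]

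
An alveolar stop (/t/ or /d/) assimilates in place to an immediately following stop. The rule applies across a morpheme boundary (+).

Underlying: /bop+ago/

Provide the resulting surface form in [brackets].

[bop+ago]

no segment meets the rule's conditions; no change.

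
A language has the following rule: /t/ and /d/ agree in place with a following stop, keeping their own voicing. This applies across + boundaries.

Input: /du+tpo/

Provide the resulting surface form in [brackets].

/t/ before /p/ (labial) → [p]

[du+ppo]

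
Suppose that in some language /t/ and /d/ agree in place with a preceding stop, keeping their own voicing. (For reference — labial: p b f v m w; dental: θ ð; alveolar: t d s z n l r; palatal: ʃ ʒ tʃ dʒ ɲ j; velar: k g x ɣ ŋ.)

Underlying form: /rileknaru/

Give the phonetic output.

[rileknaru]

no segment meets the rule's conditions; no change.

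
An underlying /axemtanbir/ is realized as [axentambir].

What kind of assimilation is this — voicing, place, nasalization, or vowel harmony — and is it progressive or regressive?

/m/→[n] /n/→[m].
Each target copies a feature from the following segment, so the direction is regressive.

place assimilation, regressive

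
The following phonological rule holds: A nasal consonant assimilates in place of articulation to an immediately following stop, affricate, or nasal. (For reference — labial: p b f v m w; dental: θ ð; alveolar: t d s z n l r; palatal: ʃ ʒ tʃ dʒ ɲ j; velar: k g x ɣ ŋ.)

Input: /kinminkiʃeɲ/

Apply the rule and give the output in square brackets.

/n/ before /m/ (labial) → [m]
/n/ before /k/ (velar) → [ŋ]

[kimmiŋkiʃeɲ]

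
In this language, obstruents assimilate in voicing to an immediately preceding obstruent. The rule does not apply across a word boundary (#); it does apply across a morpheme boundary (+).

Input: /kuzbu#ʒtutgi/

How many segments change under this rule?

2

/t/ after /ʒ/ (voiced) → [d]
/g/ after /t/ (voiceless) → [k]
2 segments change.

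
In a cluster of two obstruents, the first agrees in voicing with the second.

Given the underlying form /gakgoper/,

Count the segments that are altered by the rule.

1

/k/ before /g/ (voiced) → [g]
1 segment changes.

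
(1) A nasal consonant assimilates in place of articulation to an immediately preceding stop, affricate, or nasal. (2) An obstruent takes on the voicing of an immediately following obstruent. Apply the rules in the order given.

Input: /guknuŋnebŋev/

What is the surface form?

Rule 1: /n/ after /k/ (velar) → [ŋ]
Rule 1: /n/ after /ŋ/ (velar) → [ŋ]
Rule 1: /ŋ/ after /b/ (labial) → [m]
After rule 1: gukŋuŋŋebmev
Rule 2: no segment meets the rule's conditions; no change.

[gukŋuŋŋebmev]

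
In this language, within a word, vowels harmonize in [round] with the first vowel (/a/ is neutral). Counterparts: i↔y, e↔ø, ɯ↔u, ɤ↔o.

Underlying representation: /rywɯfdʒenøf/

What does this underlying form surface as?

/ɯ/ harmonizes with /y/ ([+round]) → [u]
/e/ harmonizes with /y/ ([+round]) → [ø]

[rywufdʒønøf]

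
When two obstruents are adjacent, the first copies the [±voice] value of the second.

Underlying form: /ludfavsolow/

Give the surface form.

/d/ before /f/ (voiceless) → [t]
/v/ before /s/ (voiceless) → [f]

[lutfafsolow]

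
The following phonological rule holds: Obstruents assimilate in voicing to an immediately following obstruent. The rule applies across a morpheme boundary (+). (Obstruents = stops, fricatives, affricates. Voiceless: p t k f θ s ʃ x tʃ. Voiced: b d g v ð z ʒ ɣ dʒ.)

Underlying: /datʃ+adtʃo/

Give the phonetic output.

/d/ before /tʃ/ (voiceless) → [t]

[datʃ+attʃo]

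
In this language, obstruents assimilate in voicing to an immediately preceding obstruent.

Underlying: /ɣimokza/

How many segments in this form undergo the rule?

1

/z/ after /k/ (voiceless) → [s]
1 segment changes.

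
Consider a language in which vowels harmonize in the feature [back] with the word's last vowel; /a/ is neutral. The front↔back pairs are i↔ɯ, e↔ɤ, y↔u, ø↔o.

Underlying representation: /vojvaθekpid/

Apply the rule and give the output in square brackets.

/o/ harmonizes with /i/ ([-back]) → [ø]

[vøjvaθekpid]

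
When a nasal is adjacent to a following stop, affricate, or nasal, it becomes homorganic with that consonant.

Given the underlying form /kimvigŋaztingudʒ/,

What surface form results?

[kimvigŋaztiŋgudʒ]

/n/ before /g/ (velar) → [ŋ]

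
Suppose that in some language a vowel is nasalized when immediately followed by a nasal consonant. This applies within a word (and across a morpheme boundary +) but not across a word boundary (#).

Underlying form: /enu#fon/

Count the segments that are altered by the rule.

2

/e/ before nasal /n/ → [ẽ]
/o/ before nasal /n/ → [õ]
2 segments change.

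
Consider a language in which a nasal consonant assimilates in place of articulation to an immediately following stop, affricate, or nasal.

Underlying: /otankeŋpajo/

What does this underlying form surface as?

/n/ before /k/ (velar) → [ŋ]
/ŋ/ before /p/ (labial) → [m]

[otaŋkempajo]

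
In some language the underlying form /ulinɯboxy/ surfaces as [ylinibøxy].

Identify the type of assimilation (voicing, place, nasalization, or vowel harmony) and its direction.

/u/→[y] /ɯ/→[i] /o/→[ø].
Vowels agree with the last vowel, so the harmony is regressive.

vowel harmony, regressive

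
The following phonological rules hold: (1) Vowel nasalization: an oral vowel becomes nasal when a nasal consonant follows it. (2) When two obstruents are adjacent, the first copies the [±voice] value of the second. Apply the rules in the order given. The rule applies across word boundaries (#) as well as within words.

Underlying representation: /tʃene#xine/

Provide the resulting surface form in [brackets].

[tʃẽne#xĩne]

Rule 1: /e/ before nasal /n/ → [ẽ]
Rule 1: /i/ before nasal /n/ → [ĩ]
After rule 1: tʃẽne#xĩne
Rule 2: no segment meets the rule's conditions; no change.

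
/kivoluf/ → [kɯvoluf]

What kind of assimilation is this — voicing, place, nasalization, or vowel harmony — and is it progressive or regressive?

/i/→[ɯ].
Vowels agree with the last vowel, so the harmony is regressive.

vowel harmony, regressive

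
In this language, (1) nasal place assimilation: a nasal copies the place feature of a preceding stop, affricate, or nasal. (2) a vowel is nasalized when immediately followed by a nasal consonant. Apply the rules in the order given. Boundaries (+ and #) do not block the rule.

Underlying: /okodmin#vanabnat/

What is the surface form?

Rule 1: /m/ after /d/ (alveolar) → [n]
Rule 1: /n/ after /b/ (labial) → [m]
After rule 1: okodnin#vanabmat
Rule 2: /i/ before nasal /n/ → [ĩ]
Rule 2: /a/ before nasal /n/ → [ã]

[okodnĩn#vãnabmat]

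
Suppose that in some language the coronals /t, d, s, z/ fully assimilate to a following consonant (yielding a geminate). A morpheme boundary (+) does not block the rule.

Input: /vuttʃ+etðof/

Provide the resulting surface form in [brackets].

[vutʃtʃ+eððof]

/t/ before /tʃ/ → [tʃ] (total assimilation)
/t/ before /ð/ → [ð] (total assimilation)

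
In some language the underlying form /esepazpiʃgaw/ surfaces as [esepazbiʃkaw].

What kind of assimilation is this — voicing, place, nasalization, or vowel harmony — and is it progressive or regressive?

/p/→[b] /g/→[k].
Each target copies a feature from the preceding segment, so the direction is progressive.

voicing assimilation, progressive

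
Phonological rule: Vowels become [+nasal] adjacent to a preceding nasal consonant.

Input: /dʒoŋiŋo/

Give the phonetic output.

/i/ after nasal /ŋ/ → [ĩ]
/o/ after nasal /ŋ/ → [õ]

[dʒoŋĩŋõ]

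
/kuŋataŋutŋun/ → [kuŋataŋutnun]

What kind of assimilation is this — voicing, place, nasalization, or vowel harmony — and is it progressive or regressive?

place assimilation, progressive

/ŋ/→[n].
Each target copies a feature from the preceding segment, so the direction is progressive.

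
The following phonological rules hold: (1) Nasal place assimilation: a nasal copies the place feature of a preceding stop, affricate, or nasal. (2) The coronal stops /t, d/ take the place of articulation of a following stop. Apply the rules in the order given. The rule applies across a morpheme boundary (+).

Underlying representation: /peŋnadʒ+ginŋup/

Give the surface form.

Rule 1: /n/ after /ŋ/ (velar) → [ŋ]
Rule 1: /ŋ/ after /n/ (alveolar) → [n]
After rule 1: peŋŋadʒ+ginnup
Rule 2: no segment meets the rule's conditions; no change.

[peŋŋadʒ+ginnup]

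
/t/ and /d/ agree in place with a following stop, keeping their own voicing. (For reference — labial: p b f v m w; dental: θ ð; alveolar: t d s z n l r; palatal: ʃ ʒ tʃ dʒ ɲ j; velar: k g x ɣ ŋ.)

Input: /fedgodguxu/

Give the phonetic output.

[feggogguxu]

/d/ before /g/ (velar) → [g]
/d/ before /g/ (velar) → [g]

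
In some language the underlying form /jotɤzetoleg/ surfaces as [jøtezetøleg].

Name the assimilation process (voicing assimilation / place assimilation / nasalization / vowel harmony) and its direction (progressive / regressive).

/o/→[ø] /ɤ/→[e] /o/→[ø].
Vowels agree with the last vowel, so the harmony is regressive.

vowel harmony, regressive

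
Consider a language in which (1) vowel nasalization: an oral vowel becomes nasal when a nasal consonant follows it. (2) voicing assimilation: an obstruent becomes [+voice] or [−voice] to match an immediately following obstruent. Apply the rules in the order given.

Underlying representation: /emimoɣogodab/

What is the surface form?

[ẽmĩmoɣogodab]

Rule 1: /e/ before nasal /m/ → [ẽ]
Rule 1: /i/ before nasal /m/ → [ĩ]
After rule 1: ẽmĩmoɣogodab
Rule 2: no segment meets the rule's conditions; no change.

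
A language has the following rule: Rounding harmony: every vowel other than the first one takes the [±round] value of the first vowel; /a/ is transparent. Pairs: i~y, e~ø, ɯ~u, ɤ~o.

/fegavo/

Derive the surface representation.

/o/ harmonizes with /e/ ([-round]) → [ɤ]

[fegavɤ]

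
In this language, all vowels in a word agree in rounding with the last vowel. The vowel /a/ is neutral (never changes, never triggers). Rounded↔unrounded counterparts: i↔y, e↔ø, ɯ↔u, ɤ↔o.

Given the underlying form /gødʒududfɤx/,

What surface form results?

[gedʒɯdɯdfɤx]

/ø/ harmonizes with /ɤ/ ([-round]) → [e]
/u/ harmonizes with /ɤ/ ([-round]) → [ɯ]
/u/ harmonizes with /ɤ/ ([-round]) → [ɯ]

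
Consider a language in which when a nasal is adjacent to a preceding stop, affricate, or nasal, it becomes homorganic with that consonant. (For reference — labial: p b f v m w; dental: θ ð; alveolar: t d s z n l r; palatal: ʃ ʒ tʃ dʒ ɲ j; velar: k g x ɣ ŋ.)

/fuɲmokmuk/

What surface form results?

/m/ after /ɲ/ (palatal) → [ɲ]
/m/ after /k/ (velar) → [ŋ]

[fuɲɲokŋuk]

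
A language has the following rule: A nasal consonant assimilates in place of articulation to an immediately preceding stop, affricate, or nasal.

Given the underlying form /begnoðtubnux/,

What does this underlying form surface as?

[begŋoðtubmux]

/n/ after /g/ (velar) → [ŋ]
/n/ after /b/ (labial) → [m]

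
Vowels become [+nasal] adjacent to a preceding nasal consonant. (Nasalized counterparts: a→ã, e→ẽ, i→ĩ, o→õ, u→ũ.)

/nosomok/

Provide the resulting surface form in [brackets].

/o/ after nasal /n/ → [õ]
/o/ after nasal /m/ → [õ]

[nõsomõk]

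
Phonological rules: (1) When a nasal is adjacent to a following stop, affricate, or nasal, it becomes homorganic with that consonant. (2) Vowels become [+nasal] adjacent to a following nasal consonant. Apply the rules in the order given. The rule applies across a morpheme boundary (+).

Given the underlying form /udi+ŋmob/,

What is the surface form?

Rule 1: /ŋ/ before /m/ (labial) → [m]
After rule 1: udi+mmob
Rule 2: /i/ before nasal /m/ → [ĩ]

[udĩ+mmob]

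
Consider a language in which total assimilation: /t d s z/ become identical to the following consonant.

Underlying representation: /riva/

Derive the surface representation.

[riva]

no segment meets the rule's conditions; no change.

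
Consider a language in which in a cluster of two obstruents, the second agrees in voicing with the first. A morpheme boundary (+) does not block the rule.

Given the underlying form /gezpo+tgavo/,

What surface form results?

[gezbo+tkavo]

/p/ after /z/ (voiced) → [b]
/g/ after /t/ (voiceless) → [k]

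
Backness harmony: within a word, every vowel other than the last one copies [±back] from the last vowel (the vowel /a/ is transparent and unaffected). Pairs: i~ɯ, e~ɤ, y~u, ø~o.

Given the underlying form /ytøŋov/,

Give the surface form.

/y/ harmonizes with /o/ ([+back]) → [u]
/ø/ harmonizes with /o/ ([+back]) → [o]

[utoŋov]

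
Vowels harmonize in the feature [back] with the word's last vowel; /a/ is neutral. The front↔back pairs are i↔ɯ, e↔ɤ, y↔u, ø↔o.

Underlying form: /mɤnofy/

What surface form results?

/ɤ/ harmonizes with /y/ ([-back]) → [e]
/o/ harmonizes with /y/ ([-back]) → [ø]

[menøfy]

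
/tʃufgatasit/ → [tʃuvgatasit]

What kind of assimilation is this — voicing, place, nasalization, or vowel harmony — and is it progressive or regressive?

/f/→[v].
Each target copies a feature from the following segment, so the direction is regressive.

voicing assimilation, regressive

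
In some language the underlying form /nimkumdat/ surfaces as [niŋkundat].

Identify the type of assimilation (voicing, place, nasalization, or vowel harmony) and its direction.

place assimilation, regressive

/m/→[ŋ] /m/→[n].
Each target copies a feature from the following segment, so the direction is regressive.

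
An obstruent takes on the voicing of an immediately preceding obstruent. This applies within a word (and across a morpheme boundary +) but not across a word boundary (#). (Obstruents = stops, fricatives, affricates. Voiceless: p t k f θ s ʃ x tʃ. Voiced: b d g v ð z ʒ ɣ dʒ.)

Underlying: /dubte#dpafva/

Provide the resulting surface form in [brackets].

[dubde#dbaffa]

/t/ after /b/ (voiced) → [d]
/p/ after /d/ (voiced) → [b]
/v/ after /f/ (voiceless) → [f]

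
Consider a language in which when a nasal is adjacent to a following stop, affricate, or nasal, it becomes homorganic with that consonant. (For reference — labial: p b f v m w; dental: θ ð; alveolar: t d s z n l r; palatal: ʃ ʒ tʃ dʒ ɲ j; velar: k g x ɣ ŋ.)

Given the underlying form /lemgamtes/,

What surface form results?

[leŋgantes]

/m/ before /g/ (velar) → [ŋ]
/m/ before /t/ (alveolar) → [n]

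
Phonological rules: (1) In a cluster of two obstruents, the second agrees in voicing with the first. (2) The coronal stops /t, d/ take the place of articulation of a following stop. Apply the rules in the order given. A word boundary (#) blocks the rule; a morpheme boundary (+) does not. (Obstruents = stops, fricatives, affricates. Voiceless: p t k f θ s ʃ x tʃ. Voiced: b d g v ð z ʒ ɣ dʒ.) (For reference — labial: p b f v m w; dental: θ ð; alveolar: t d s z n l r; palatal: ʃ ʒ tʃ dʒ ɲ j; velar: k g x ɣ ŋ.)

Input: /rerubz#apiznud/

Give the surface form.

Rule 1: no segment meets the rule's conditions; no change.
After rule 1: rerubz#apiznud
Rule 2: no segment meets the rule's conditions; no change.

[rerubz#apiznud]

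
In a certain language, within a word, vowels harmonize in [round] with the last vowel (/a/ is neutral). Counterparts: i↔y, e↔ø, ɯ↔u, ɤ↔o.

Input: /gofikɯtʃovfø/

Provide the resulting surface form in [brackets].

[gofykutʃovfø]

/i/ harmonizes with /ø/ ([+round]) → [y]
/ɯ/ harmonizes with /ø/ ([+round]) → [u]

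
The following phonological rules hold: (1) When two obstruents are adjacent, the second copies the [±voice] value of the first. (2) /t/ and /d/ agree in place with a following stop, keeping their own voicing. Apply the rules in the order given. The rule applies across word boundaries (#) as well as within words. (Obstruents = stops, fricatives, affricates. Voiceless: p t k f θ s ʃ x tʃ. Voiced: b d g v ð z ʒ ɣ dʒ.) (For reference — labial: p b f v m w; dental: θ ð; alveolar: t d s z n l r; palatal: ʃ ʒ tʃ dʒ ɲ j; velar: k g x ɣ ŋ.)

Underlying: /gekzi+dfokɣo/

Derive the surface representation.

Rule 1: /z/ after /k/ (voiceless) → [s]
Rule 1: /f/ after /d/ (voiced) → [v]
Rule 1: /ɣ/ after /k/ (voiceless) → [x]
After rule 1: geksi+dvokxo
Rule 2: no segment meets the rule's conditions; no change.

[geksi+dvokxo]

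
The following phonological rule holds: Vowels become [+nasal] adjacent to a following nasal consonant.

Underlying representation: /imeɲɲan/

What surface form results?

[ĩmẽɲɲãn]

/i/ before nasal /m/ → [ĩ]
/e/ before nasal /ɲ/ → [ẽ]
/a/ before nasal /n/ → [ã]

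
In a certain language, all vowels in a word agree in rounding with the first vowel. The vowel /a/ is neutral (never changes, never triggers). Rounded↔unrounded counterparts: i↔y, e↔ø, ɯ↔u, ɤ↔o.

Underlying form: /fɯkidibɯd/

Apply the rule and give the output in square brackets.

[fɯkidibɯd]

no segment meets the rule's conditions; no change.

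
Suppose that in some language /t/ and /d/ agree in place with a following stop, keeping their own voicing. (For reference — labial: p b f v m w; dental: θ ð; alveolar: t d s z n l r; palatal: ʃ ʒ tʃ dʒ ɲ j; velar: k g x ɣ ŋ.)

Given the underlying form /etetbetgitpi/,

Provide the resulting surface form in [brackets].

[etepbekgippi]

/t/ before /b/ (labial) → [p]
/t/ before /g/ (velar) → [k]
/t/ before /p/ (labial) → [p]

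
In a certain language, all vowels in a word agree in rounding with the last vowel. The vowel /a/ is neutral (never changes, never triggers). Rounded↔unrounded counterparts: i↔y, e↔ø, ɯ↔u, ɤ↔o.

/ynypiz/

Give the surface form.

/y/ harmonizes with /i/ ([-round]) → [i]
/y/ harmonizes with /i/ ([-round]) → [i]

[inipiz]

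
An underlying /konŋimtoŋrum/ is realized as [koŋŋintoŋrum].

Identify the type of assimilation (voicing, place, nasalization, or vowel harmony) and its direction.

/n/→[ŋ] /m/→[n].
Each target copies a feature from the following segment, so the direction is regressive.

place assimilation, regressive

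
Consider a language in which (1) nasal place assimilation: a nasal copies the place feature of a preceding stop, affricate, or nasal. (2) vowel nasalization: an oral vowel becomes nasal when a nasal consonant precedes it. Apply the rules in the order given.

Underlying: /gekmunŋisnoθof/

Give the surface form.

Rule 1: /m/ after /k/ (velar) → [ŋ]
Rule 1: /ŋ/ after /n/ (alveolar) → [n]
After rule 1: gekŋunnisnoθof
Rule 2: /u/ after nasal /ŋ/ → [ũ]
Rule 2: /i/ after nasal /n/ → [ĩ]
Rule 2: /o/ after nasal /n/ → [õ]

[gekŋũnnĩsnõθof]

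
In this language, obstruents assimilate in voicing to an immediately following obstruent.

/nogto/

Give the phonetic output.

/g/ before /t/ (voiceless) → [k]

[nokto]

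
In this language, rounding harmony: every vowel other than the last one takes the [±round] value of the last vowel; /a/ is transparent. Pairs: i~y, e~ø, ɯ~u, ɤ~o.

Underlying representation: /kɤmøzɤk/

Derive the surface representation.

/ø/ harmonizes with /ɤ/ ([-round]) → [e]

[kɤmezɤk]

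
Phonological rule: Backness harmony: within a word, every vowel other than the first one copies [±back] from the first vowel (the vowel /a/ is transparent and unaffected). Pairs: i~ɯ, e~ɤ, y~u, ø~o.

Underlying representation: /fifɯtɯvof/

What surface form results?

[fifitivøf]

/ɯ/ harmonizes with /i/ ([-back]) → [i]
/ɯ/ harmonizes with /i/ ([-back]) → [i]
/o/ harmonizes with /i/ ([-back]) → [ø]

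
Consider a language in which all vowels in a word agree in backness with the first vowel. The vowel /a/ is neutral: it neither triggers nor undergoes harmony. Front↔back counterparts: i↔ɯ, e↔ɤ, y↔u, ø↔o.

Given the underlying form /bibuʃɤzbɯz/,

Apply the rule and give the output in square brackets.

/u/ harmonizes with /i/ ([-back]) → [y]
/ɤ/ harmonizes with /i/ ([-back]) → [e]
/ɯ/ harmonizes with /i/ ([-back]) → [i]

[bibyʃezbiz]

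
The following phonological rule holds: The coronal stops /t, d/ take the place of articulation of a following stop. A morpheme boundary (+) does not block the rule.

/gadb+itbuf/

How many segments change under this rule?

2

/d/ before /b/ (labial) → [b]
/t/ before /b/ (labial) → [p]
2 segments change.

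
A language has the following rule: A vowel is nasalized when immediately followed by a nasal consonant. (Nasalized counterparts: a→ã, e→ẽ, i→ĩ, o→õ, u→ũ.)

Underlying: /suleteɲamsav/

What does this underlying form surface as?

/e/ before nasal /ɲ/ → [ẽ]
/a/ before nasal /m/ → [ã]

[suletẽɲãmsav]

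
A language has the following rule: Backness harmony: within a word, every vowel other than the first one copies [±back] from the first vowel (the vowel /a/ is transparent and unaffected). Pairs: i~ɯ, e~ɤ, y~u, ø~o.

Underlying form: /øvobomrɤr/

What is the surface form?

/o/ harmonizes with /ø/ ([-back]) → [ø]
/o/ harmonizes with /ø/ ([-back]) → [ø]
/ɤ/ harmonizes with /ø/ ([-back]) → [e]

[øvøbømrer]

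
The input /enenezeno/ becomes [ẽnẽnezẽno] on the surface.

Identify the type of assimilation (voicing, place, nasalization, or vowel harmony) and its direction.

/e/→[ẽ] /e/→[ẽ] /e/→[ẽ].
Each target copies a feature from the following segment, so the direction is regressive.

nasalization, regressive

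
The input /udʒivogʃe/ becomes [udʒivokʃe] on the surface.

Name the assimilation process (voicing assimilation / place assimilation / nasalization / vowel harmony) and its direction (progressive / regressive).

/g/→[k].
Each target copies a feature from the following segment, so the direction is regressive.

voicing assimilation, regressive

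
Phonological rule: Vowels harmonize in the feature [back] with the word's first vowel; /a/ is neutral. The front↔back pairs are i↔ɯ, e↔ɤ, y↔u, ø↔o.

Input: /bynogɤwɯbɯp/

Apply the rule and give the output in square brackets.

/o/ harmonizes with /y/ ([-back]) → [ø]
/ɤ/ harmonizes with /y/ ([-back]) → [e]
/ɯ/ harmonizes with /y/ ([-back]) → [i]
/ɯ/ harmonizes with /y/ ([-back]) → [i]

[bynøgewibip]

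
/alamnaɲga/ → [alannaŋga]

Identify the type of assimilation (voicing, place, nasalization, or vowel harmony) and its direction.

place assimilation, regressive

/m/→[n] /ɲ/→[ŋ].
Each target copies a feature from the following segment, so the direction is regressive.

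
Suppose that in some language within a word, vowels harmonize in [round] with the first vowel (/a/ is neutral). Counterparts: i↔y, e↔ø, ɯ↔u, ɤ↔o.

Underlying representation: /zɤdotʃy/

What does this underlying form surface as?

/o/ harmonizes with /ɤ/ ([-round]) → [ɤ]
/y/ harmonizes with /ɤ/ ([-round]) → [i]

[zɤdɤtʃi]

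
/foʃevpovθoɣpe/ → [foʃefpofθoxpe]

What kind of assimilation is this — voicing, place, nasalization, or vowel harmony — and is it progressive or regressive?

/v/→[f] /v/→[f] /ɣ/→[x].
Each target copies a feature from the following segment, so the direction is regressive.

voicing assimilation, regressive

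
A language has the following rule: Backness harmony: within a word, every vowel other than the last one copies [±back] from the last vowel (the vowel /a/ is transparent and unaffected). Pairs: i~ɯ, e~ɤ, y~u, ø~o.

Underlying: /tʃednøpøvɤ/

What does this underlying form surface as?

[tʃɤdnopovɤ]

/e/ harmonizes with /ɤ/ ([+back]) → [ɤ]
/ø/ harmonizes with /ɤ/ ([+back]) → [o]
/ø/ harmonizes with /ɤ/ ([+back]) → [o]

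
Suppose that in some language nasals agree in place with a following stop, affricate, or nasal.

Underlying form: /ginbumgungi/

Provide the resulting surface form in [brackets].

/n/ before /b/ (labial) → [m]
/m/ before /g/ (velar) → [ŋ]
/n/ before /g/ (velar) → [ŋ]

[gimbuŋguŋgi]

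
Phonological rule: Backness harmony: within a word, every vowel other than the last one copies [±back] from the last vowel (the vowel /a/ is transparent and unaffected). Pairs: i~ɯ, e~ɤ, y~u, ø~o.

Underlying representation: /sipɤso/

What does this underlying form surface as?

[sɯpɤso]

/i/ harmonizes with /o/ ([+back]) → [ɯ]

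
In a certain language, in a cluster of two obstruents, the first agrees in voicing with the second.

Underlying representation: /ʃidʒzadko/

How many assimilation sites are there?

/d/ before /k/ (voiceless) → [t]
1 segment changes.

1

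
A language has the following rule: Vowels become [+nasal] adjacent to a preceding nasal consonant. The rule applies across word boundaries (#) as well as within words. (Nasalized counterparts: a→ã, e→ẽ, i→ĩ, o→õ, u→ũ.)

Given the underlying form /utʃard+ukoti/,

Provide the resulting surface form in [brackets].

[utʃard+ukoti]

no segment meets the rule's conditions; no change.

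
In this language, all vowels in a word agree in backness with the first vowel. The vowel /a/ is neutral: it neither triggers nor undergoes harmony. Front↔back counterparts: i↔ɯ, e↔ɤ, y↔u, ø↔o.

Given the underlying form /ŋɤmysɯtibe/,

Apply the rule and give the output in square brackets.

/y/ harmonizes with /ɤ/ ([+back]) → [u]
/i/ harmonizes with /ɤ/ ([+back]) → [ɯ]
/e/ harmonizes with /ɤ/ ([+back]) → [ɤ]

[ŋɤmusɯtɯbɤ]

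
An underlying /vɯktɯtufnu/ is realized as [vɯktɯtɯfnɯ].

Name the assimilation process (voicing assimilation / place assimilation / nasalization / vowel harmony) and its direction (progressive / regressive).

vowel harmony, progressive

/u/→[ɯ] /u/→[ɯ].
Vowels agree with the first vowel, so the harmony is progressive.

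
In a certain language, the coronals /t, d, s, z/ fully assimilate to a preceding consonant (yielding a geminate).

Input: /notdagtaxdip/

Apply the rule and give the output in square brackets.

/d/ after /t/ → [t] (total assimilation)
/t/ after /g/ → [g] (total assimilation)
/d/ after /x/ → [x] (total assimilation)

[nottaggaxxip]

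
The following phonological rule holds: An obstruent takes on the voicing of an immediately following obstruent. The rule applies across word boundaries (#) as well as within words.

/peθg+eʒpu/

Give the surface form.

[peðg+eʃpu]

/θ/ before /g/ (voiced) → [ð]
/ʒ/ before /p/ (voiceless) → [ʃ]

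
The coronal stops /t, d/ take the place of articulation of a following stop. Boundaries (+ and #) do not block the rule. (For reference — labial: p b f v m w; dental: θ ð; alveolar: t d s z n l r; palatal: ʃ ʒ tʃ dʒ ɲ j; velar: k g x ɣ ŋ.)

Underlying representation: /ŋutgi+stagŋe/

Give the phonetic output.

[ŋukgi+stagŋe]

/t/ before /g/ (velar) → [k]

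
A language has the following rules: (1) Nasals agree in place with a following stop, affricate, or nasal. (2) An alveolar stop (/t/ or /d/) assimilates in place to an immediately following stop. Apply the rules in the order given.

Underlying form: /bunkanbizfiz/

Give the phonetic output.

[buŋkambizfiz]

Rule 1: /n/ before /k/ (velar) → [ŋ]
Rule 1: /n/ before /b/ (labial) → [m]
After rule 1: buŋkambizfiz
Rule 2: no segment meets the rule's conditions; no change.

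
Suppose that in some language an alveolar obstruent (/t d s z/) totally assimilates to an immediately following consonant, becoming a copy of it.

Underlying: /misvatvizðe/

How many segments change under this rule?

3

/s/ before /v/ → [v] (total assimilation)
/t/ before /v/ → [v] (total assimilation)
/z/ before /ð/ → [ð] (total assimilation)
3 segments change.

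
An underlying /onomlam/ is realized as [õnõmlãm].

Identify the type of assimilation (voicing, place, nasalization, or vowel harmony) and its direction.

/o/→[õ] /o/→[õ] /a/→[ã].
Each target copies a feature from the following segment, so the direction is regressive.

nasalization, regressive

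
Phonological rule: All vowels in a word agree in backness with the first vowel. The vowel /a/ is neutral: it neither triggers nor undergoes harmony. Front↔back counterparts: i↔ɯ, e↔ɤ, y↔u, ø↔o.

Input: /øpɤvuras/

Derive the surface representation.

[øpevyras]

/ɤ/ harmonizes with /ø/ ([-back]) → [e]
/u/ harmonizes with /ø/ ([-back]) → [y]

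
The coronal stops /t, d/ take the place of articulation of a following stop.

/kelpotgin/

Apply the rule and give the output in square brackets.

/t/ before /g/ (velar) → [k]

[kelpokgin]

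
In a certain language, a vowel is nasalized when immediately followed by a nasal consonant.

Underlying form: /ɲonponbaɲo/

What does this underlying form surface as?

/o/ before nasal /n/ → [õ]
/o/ before nasal /n/ → [õ]
/a/ before nasal /ɲ/ → [ã]

[ɲõnpõnbãɲo]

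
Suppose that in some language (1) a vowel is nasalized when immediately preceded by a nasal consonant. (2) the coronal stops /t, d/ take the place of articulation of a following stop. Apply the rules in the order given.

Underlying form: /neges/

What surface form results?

[nẽges]

Rule 1: /e/ after nasal /n/ → [ẽ]
After rule 1: nẽges
Rule 2: no segment meets the rule's conditions; no change.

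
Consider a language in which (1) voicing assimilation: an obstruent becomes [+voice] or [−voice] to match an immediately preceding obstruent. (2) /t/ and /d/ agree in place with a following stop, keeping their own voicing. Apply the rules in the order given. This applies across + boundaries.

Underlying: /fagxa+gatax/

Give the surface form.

Rule 1: /x/ after /g/ (voiced) → [ɣ]
After rule 1: fagɣa+gatax
Rule 2: no segment meets the rule's conditions; no change.

[fagɣa+gatax]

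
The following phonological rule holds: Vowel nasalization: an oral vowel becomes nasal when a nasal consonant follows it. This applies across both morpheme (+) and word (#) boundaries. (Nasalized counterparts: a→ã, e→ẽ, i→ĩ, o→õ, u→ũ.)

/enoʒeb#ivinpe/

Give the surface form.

[ẽnoʒeb#ivĩnpe]

/e/ before nasal /n/ → [ẽ]
/i/ before nasal /n/ → [ĩ]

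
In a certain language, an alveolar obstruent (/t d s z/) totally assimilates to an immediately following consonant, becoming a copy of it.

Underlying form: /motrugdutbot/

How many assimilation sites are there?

/t/ before /r/ → [r] (total assimilation)
/t/ before /b/ → [b] (total assimilation)
2 segments change.

2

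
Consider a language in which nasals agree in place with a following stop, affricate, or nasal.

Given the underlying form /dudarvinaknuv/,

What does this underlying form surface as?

no segment meets the rule's conditions; no change.

[dudarvinaknuv]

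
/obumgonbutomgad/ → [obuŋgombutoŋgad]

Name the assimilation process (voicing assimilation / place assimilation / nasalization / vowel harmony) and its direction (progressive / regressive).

/m/→[ŋ] /n/→[m] /m/→[ŋ].
Each target copies a feature from the following segment, so the direction is regressive.

place assimilation, regressive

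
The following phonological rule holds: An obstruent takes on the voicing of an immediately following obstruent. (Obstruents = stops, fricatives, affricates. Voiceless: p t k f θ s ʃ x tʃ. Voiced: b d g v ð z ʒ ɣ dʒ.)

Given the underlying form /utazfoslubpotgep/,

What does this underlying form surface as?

/z/ before /f/ (voiceless) → [s]
/b/ before /p/ (voiceless) → [p]
/t/ before /g/ (voiced) → [d]

[utasfosluppodgep]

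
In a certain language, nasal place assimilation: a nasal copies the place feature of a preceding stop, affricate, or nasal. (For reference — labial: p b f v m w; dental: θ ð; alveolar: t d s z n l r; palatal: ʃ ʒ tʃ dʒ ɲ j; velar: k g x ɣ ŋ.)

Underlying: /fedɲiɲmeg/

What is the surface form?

/ɲ/ after /d/ (alveolar) → [n]
/m/ after /ɲ/ (palatal) → [ɲ]

[fedniɲɲeg]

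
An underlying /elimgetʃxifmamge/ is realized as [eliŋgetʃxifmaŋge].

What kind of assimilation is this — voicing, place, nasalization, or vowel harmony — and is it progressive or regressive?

/m/→[ŋ] /m/→[ŋ].
Each target copies a feature from the following segment, so the direction is regressive.

place assimilation, regressive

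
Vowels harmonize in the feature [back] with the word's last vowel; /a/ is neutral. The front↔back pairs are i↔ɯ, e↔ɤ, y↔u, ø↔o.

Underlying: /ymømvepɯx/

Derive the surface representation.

[umomvɤpɯx]

/y/ harmonizes with /ɯ/ ([+back]) → [u]
/ø/ harmonizes with /ɯ/ ([+back]) → [o]
/e/ harmonizes with /ɯ/ ([+back]) → [ɤ]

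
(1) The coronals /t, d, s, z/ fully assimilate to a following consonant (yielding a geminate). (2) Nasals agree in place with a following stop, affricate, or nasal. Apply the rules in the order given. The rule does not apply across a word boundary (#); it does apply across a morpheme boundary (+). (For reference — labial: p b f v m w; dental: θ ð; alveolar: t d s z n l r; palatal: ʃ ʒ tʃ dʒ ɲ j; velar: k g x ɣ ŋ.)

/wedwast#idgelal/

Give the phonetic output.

Rule 1: /d/ before /w/ → [w] (total assimilation)
Rule 1: /s/ before /t/ → [t] (total assimilation)
Rule 1: /d/ before /g/ → [g] (total assimilation)
After rule 1: wewwatt#iggelal
Rule 2: no segment meets the rule's conditions; no change.

[wewwatt#iggelal]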